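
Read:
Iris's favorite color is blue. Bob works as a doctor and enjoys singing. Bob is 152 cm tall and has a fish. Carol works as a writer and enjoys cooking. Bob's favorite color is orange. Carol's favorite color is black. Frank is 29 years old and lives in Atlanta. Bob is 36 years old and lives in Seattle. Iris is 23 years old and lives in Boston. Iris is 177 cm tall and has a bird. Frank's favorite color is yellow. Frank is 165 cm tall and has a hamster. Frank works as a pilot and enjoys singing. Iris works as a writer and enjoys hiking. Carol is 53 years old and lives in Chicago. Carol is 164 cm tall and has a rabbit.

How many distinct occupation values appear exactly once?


Unique occupation values: 2

2


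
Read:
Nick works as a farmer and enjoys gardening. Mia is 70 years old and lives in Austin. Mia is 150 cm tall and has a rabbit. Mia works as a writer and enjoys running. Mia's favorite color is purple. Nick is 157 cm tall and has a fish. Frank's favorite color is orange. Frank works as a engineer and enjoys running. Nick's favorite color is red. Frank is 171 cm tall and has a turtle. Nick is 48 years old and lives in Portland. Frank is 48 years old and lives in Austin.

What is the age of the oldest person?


Oldest: Mia at 70

70


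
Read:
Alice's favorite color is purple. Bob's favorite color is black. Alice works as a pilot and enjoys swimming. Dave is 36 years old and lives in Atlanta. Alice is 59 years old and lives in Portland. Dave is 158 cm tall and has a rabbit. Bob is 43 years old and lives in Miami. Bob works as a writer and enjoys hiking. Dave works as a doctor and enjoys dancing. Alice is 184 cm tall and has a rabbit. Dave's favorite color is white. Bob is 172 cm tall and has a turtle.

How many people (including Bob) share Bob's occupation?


Bob is a writer. Count = 1

1


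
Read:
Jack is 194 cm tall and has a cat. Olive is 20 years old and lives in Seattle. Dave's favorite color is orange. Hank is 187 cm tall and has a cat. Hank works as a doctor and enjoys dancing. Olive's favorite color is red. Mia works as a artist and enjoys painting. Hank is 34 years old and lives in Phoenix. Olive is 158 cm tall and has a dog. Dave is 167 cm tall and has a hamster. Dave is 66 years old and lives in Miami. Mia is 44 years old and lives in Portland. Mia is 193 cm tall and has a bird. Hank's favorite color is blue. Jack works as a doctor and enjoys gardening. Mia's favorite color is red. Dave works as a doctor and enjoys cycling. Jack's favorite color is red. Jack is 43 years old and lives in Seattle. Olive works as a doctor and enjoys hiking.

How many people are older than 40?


Filter: 3

3


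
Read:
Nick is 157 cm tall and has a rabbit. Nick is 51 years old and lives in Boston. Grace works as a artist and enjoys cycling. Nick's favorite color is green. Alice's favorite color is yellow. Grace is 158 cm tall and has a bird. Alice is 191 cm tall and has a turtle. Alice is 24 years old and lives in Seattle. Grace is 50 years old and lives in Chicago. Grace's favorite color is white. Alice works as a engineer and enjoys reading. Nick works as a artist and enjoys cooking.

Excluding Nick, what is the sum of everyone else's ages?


Sum (excluding Nick): 74

74


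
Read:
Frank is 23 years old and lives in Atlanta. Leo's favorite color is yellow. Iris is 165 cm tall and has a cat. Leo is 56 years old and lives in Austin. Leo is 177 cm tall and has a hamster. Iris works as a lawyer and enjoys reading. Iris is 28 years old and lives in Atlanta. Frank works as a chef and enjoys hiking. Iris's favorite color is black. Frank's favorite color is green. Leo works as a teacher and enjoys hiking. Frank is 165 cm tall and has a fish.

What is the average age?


Sum=107, n=3, avg=35.67

35.67


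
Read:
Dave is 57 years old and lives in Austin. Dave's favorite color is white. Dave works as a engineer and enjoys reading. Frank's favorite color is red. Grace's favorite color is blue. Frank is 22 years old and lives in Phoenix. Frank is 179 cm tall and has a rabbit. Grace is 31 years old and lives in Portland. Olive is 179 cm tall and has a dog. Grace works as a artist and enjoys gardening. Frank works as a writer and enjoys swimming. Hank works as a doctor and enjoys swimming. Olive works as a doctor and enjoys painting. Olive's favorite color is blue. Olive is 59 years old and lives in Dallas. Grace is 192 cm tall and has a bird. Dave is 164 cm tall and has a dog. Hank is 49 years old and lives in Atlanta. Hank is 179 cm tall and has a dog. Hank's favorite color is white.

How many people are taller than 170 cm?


Taller than 170: 4

4


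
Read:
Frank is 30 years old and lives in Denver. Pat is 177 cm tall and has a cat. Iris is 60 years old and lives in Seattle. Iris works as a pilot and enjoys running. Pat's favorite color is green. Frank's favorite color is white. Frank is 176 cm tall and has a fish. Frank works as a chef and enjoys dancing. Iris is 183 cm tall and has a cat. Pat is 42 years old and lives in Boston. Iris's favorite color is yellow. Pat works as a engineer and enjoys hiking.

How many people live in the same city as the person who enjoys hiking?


Person with hobby hiking is Pat, city Boston. Count = 1

1


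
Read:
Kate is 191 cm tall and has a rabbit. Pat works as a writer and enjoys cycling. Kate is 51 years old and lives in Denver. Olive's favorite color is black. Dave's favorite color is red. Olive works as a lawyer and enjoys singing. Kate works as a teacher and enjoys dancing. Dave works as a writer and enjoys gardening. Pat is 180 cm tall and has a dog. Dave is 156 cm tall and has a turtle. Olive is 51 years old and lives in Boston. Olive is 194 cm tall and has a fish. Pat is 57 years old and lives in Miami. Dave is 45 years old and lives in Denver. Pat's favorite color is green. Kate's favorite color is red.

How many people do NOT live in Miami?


Not in Miami: 3

3


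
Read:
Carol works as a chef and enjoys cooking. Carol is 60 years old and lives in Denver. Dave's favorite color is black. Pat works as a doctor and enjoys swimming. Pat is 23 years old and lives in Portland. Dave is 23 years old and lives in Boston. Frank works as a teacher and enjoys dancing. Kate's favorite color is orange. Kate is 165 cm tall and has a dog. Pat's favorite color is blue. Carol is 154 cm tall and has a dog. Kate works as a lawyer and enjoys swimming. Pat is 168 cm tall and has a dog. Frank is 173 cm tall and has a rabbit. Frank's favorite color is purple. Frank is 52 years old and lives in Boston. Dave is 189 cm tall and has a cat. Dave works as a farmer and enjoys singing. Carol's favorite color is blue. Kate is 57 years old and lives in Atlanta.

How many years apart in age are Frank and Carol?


52 vs 60, diff = 8

8


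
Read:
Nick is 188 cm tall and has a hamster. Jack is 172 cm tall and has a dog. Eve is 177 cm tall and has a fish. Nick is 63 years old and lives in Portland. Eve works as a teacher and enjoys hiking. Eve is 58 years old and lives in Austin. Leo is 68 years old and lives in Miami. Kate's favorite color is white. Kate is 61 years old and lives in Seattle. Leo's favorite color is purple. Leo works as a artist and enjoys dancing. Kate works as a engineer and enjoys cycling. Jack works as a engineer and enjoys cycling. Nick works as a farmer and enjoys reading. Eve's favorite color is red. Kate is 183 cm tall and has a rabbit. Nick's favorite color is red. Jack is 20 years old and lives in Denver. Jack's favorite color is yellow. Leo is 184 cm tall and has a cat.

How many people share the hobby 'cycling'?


Count: 2

2


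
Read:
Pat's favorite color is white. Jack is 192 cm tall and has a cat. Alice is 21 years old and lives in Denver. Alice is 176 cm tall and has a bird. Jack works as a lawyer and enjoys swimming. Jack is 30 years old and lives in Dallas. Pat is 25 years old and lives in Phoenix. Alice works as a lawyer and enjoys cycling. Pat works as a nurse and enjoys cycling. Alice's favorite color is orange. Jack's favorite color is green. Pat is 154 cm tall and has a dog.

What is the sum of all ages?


30+21+25 = 76

76


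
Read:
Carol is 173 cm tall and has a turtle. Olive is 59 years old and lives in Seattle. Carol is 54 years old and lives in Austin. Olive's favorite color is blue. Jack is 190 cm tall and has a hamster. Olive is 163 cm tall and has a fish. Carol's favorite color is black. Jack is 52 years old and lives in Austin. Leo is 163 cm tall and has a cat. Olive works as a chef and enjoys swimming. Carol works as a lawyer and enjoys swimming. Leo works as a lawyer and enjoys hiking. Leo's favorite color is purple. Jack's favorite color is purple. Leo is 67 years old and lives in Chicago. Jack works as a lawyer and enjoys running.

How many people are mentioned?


People: Jack, Carol, Olive, Leo. Count = 4

4


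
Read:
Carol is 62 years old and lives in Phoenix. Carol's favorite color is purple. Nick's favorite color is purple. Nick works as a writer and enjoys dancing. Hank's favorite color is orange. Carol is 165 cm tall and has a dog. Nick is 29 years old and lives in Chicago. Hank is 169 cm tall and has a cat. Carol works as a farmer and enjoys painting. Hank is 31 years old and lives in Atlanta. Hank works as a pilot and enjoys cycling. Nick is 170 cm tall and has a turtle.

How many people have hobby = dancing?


Count: 1

1


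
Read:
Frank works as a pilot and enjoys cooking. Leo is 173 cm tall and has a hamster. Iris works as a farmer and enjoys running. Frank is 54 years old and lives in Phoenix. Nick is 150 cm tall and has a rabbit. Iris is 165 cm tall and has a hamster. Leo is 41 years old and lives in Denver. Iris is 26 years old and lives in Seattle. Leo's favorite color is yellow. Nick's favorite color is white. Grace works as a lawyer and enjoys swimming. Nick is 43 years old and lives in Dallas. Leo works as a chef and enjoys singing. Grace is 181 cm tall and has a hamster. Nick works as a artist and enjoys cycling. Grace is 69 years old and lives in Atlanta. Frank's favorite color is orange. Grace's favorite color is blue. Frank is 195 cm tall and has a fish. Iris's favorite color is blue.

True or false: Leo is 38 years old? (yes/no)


Leo is actually 41. no

no


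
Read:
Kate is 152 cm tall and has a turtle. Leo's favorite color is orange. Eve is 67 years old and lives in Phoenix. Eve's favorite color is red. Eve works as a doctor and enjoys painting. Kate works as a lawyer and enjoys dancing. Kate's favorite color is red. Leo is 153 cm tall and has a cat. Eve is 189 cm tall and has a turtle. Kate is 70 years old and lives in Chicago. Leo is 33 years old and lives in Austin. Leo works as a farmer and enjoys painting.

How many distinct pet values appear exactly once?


Unique pet values: 1

1


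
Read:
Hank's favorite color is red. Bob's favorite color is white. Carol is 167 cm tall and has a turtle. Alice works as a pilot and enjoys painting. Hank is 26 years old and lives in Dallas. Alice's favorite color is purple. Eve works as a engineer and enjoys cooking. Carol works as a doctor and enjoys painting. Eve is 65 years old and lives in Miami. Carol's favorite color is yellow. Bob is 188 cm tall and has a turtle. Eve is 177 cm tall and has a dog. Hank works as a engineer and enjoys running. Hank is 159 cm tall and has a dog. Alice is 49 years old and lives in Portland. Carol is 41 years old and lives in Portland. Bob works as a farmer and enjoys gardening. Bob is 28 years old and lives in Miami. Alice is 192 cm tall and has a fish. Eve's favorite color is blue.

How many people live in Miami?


Count in Miami: 2

2


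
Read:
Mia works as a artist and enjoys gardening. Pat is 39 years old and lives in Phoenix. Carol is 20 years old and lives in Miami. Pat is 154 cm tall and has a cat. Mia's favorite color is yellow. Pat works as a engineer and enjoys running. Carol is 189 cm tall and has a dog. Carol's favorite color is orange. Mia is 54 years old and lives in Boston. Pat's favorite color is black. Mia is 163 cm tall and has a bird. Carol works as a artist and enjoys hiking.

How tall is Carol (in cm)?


Carol is 189 cm tall

189


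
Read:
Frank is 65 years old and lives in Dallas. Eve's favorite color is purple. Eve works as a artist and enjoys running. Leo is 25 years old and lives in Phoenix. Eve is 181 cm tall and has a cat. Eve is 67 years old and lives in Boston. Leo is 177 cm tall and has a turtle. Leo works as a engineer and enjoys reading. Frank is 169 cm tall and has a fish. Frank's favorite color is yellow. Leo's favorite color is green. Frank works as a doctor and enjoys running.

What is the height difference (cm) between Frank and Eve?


|169 - 181| = 12

12


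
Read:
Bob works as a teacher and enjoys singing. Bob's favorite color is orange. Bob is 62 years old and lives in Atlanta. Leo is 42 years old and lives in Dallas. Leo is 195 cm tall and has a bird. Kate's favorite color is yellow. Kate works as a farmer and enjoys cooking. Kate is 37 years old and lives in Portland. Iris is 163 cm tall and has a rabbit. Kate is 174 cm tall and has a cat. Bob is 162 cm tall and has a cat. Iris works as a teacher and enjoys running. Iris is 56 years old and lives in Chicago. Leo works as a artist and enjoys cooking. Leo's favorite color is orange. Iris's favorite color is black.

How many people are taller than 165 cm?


Taller than 165: 2

2


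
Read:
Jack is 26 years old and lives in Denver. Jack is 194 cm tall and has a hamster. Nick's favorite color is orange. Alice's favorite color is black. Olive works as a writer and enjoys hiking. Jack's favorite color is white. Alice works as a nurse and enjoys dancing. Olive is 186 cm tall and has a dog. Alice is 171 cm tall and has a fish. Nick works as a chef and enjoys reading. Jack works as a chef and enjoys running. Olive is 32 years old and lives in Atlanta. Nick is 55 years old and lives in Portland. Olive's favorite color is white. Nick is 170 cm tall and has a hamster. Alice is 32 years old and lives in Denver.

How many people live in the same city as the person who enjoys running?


Person with hobby running is Jack, city Denver. Count = 2

2


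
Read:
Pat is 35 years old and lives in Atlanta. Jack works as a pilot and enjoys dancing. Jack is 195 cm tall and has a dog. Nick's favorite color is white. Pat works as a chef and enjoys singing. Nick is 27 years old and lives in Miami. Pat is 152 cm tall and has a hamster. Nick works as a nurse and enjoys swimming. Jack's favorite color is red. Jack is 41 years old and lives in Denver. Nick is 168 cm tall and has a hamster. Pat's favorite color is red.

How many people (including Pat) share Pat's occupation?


Pat is a chef. Count = 1

1


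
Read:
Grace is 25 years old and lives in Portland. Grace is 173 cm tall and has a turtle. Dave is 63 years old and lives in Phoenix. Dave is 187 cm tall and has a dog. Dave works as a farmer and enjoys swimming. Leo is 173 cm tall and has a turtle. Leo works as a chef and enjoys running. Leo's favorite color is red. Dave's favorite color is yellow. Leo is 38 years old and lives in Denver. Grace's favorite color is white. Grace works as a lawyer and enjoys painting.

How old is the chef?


The chef is Leo, age 38

38


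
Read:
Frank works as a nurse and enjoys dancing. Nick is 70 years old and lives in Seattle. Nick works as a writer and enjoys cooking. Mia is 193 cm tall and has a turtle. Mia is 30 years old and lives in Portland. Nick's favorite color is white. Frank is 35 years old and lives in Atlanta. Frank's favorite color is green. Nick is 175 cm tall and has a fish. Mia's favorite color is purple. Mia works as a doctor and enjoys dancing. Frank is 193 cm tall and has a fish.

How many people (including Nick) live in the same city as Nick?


Nick lives in Seattle. Count = 1

1


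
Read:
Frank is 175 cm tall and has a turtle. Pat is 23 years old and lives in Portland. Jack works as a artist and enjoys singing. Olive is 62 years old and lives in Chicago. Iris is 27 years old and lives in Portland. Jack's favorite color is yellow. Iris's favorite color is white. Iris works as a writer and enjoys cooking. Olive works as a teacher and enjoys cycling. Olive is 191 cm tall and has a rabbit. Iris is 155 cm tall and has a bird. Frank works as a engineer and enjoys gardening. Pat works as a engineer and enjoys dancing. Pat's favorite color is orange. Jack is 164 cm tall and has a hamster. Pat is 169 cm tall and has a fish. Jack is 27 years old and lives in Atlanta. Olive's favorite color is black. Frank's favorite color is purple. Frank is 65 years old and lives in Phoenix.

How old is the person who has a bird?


Person with bird is Iris, age 27

27


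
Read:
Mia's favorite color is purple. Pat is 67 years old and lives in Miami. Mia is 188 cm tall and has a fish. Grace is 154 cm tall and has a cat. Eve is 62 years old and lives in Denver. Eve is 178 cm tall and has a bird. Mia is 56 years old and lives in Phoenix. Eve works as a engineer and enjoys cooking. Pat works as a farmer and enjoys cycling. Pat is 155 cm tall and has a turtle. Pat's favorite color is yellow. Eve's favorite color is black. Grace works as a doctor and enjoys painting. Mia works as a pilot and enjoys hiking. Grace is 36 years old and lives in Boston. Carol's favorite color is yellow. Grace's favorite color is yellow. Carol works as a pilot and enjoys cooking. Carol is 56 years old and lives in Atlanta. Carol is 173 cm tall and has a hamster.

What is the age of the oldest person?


Oldest: Pat at 67

67


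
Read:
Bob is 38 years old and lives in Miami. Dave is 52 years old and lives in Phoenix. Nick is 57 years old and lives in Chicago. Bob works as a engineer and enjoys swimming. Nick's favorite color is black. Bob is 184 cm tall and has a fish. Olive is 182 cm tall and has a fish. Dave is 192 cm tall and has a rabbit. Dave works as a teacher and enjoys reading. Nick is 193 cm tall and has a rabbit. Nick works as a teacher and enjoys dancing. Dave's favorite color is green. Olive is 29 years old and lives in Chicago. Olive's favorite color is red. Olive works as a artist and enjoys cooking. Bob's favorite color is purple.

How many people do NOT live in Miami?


Not in Miami: 3

3


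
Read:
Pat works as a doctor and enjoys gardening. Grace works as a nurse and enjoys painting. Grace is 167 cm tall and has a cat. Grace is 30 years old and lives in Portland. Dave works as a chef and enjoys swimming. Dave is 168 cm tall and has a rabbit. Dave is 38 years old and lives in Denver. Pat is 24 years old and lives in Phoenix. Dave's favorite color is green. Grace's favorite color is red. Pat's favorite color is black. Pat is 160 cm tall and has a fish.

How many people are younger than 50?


Filter: 3

3


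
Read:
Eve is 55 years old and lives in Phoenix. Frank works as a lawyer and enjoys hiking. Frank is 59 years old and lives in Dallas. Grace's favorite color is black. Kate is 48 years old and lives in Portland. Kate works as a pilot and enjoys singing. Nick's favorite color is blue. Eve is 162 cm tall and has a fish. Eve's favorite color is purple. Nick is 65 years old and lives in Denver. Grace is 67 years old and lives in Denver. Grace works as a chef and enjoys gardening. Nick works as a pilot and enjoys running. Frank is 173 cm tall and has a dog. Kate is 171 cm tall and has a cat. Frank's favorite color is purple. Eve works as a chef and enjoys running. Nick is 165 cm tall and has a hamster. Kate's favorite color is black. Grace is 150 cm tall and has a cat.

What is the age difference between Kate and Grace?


|48 - 67| = 19

19


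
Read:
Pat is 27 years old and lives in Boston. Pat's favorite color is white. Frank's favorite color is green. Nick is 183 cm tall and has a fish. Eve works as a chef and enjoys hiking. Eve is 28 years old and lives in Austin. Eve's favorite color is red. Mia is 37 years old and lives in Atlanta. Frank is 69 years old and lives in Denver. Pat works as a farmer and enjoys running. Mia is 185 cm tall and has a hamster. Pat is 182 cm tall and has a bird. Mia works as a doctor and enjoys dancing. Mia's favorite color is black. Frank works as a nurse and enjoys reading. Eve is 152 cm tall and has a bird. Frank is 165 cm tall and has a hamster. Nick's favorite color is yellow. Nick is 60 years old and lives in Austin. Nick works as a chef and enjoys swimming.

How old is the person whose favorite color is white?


Person with favorite color=white is Pat, age 27

27


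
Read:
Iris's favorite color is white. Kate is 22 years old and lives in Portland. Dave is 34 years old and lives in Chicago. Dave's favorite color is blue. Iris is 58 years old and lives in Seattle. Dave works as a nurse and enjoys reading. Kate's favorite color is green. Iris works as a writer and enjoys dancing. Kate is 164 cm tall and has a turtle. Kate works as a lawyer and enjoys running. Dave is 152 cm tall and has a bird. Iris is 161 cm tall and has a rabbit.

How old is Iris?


Iris is 58 years old

58


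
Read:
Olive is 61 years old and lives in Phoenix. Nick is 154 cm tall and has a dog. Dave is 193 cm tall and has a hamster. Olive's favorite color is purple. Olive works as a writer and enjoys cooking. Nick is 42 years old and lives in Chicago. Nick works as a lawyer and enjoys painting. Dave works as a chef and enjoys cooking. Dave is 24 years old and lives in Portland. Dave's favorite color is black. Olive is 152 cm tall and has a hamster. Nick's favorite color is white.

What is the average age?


Sum=127, n=3, avg=42.33

42.33


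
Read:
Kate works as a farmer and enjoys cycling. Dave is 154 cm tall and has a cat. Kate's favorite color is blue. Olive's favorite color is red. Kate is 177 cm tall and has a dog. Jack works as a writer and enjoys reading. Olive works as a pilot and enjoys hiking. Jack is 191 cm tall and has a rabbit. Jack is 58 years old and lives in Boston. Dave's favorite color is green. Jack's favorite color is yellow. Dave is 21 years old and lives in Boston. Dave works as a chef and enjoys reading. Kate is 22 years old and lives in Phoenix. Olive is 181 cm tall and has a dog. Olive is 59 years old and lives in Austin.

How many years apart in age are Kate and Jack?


22 vs 58, diff = 36

36


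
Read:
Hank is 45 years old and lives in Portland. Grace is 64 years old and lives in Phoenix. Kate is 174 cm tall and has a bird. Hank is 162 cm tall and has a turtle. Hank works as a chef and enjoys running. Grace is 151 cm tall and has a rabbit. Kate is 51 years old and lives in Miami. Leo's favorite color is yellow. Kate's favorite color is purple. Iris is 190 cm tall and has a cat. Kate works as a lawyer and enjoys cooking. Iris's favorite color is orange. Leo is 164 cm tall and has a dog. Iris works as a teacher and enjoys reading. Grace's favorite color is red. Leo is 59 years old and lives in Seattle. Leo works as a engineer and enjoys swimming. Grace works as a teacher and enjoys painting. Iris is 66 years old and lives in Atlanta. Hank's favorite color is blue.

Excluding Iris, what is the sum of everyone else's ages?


Sum (excluding Iris): 219

219


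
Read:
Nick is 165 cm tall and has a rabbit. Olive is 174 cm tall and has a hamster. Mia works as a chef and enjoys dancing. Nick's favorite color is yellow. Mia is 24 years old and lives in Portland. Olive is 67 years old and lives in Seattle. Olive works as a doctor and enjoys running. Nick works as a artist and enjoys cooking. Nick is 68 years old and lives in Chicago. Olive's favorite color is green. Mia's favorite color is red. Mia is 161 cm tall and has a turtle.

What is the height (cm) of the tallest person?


Tallest: Olive at 174 cm

174


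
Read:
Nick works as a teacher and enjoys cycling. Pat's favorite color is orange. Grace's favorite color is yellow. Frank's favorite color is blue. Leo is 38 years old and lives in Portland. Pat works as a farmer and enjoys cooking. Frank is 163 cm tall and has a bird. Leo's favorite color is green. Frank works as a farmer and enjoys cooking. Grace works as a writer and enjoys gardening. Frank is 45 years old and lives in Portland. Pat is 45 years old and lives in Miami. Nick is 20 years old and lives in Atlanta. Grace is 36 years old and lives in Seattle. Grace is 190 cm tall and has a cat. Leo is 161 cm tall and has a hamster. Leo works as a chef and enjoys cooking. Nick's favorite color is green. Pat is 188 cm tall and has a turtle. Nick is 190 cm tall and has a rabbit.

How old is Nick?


Nick is 20 years old

20


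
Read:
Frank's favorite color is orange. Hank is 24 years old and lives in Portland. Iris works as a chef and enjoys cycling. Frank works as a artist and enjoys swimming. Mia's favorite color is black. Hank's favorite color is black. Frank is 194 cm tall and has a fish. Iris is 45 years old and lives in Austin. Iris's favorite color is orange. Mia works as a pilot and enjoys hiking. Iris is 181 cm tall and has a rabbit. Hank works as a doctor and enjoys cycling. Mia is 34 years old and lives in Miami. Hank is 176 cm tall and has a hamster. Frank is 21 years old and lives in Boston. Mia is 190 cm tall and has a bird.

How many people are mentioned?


People: Mia, Hank, Frank, Iris. Count = 4

4


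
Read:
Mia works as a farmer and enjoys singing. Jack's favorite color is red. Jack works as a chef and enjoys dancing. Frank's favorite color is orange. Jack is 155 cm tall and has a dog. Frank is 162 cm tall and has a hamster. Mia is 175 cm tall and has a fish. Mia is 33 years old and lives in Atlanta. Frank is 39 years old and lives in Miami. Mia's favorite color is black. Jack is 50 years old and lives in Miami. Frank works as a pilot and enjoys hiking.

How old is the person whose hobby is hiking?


Person with hobby=hiking is Frank, age 39

39


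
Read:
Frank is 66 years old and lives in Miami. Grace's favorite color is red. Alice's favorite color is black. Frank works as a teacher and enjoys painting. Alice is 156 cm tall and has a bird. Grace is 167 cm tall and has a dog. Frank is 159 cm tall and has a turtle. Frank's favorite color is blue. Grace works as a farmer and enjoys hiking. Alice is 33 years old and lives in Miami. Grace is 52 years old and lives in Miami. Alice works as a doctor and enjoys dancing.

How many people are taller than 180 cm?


Taller than 180: 0

0


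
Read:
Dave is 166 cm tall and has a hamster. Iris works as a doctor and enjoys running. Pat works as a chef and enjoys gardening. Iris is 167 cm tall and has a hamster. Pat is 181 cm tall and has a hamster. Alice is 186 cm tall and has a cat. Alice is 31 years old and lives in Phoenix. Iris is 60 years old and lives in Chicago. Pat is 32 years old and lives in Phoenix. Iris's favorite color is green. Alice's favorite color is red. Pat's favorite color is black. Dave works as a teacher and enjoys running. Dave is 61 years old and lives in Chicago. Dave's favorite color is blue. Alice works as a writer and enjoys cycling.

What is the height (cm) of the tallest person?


Tallest: Alice at 186 cm

186


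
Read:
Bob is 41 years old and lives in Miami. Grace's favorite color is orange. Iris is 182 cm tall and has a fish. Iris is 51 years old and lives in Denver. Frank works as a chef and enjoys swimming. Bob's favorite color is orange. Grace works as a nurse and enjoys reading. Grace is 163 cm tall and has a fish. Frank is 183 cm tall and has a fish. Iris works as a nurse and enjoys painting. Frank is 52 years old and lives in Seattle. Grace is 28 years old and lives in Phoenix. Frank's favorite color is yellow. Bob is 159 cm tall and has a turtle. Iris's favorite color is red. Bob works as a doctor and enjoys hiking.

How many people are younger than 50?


Filter: 2

2


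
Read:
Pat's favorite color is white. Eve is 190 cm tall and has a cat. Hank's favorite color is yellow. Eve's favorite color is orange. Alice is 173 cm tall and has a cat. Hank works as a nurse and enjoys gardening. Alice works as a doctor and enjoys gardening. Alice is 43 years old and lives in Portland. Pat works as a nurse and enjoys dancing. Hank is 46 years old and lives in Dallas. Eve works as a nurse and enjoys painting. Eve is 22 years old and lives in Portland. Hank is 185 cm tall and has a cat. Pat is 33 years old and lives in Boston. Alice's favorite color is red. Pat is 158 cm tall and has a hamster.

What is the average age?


Sum=144, n=4, avg=36

36


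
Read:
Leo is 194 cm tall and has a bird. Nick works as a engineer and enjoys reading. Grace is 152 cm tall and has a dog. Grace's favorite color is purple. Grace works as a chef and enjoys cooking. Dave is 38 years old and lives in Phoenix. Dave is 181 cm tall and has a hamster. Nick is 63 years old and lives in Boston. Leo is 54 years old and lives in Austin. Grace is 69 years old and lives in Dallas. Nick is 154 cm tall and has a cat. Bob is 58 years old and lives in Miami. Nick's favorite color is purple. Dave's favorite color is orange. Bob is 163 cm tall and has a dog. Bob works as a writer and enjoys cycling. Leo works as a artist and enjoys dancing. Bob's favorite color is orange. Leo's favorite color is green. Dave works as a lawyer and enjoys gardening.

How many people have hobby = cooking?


Count: 1

1


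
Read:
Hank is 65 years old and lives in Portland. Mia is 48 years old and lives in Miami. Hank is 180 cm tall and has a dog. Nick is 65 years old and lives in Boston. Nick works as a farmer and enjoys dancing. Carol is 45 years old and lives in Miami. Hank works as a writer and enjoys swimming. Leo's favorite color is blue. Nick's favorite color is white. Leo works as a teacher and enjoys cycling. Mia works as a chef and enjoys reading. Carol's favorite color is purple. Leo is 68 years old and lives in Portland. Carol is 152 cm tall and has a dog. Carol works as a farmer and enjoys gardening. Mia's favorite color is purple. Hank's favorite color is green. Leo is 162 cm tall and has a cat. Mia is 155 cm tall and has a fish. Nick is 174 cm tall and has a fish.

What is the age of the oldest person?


Oldest: Leo at 68

68


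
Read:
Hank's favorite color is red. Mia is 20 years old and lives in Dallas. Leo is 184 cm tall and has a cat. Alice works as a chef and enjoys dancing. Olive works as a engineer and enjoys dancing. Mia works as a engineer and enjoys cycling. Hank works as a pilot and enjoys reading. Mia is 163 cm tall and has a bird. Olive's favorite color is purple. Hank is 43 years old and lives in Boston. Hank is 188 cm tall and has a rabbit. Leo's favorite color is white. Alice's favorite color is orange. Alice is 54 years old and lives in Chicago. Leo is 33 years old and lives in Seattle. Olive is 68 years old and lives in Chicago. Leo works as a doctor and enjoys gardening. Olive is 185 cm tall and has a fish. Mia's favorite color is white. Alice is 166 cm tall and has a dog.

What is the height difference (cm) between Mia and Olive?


|163 - 185| = 22

22


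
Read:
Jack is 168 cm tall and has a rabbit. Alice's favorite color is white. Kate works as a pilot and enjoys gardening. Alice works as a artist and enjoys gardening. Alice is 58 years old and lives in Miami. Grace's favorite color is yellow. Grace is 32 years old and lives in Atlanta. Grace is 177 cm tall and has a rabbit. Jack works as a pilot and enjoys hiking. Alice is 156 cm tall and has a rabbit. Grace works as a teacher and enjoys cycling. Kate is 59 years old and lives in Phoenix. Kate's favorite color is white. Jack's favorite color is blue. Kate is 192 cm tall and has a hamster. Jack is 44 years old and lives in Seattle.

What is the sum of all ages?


59+32+58+44 = 193

193


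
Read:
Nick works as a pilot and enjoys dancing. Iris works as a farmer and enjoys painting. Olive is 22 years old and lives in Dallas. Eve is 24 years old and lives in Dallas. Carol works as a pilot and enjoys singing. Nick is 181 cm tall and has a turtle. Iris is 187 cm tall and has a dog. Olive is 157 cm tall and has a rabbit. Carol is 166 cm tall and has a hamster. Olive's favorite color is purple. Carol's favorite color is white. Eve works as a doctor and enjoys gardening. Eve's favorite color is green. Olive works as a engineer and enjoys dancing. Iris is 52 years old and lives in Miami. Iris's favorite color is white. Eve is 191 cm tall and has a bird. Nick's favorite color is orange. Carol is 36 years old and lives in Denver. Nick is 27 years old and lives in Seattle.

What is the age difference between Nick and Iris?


|27 - 52| = 25

25


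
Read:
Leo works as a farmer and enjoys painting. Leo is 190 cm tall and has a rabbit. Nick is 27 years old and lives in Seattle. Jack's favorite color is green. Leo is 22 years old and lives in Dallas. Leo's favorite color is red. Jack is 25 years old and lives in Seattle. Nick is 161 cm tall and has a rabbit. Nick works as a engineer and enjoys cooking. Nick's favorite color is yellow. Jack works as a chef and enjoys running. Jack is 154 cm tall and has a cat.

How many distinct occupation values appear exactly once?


Unique occupation values: 3

3


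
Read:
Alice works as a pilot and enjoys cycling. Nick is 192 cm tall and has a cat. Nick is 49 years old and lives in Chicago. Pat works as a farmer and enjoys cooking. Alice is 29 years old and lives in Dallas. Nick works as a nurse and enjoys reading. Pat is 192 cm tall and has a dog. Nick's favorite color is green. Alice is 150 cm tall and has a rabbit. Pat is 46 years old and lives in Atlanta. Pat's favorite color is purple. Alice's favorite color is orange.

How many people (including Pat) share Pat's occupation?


Pat is a farmer. Count = 1

1


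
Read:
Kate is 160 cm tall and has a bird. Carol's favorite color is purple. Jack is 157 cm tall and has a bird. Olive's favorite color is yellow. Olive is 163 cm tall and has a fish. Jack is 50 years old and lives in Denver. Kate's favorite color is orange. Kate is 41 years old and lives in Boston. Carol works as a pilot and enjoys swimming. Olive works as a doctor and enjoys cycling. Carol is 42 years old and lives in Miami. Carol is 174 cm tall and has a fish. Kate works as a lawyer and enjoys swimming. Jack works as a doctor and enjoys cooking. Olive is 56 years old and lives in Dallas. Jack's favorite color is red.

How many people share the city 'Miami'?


Count: 1

1


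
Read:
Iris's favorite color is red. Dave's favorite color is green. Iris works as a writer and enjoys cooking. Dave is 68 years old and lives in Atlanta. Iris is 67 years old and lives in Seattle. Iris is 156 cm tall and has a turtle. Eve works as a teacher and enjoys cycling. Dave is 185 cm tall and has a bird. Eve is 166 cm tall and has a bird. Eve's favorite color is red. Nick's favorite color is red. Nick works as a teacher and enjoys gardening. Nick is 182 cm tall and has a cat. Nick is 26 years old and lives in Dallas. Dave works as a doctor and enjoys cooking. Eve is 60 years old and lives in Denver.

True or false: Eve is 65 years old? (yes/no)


Eve is actually 60. no

no


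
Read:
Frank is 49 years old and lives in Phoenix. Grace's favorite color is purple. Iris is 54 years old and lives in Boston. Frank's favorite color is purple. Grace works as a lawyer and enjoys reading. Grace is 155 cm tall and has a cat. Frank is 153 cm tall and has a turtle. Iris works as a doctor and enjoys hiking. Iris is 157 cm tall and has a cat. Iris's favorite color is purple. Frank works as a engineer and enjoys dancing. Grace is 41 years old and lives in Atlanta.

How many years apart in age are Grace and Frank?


41 vs 49, diff = 8

8


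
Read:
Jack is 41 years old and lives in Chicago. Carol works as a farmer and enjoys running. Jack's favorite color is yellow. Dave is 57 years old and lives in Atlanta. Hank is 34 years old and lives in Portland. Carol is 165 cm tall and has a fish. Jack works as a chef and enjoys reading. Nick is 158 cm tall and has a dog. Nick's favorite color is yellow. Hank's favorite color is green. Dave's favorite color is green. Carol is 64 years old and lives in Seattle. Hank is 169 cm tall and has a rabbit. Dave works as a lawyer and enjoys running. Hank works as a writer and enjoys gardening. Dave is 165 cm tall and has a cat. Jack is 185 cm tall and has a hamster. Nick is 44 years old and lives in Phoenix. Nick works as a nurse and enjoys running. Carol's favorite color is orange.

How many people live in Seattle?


Count in Seattle: 1

1


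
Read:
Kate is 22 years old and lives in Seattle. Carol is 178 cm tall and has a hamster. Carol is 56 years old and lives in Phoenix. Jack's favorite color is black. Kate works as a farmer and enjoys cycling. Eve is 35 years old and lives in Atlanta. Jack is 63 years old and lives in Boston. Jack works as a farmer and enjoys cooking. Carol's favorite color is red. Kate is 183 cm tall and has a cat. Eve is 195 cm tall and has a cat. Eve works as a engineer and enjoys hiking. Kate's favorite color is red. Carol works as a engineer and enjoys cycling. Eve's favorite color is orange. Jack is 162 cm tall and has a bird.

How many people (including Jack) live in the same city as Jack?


Jack lives in Boston. Count = 1

1


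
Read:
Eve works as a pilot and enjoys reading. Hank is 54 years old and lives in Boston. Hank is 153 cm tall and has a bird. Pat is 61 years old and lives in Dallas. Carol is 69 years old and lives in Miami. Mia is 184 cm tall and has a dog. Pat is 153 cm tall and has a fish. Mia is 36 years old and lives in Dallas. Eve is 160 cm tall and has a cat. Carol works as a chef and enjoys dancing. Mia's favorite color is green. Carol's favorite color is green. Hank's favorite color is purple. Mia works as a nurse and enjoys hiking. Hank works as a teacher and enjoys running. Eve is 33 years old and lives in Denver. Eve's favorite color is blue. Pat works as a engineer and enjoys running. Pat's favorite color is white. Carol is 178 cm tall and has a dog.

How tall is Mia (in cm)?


Mia is 184 cm tall

184


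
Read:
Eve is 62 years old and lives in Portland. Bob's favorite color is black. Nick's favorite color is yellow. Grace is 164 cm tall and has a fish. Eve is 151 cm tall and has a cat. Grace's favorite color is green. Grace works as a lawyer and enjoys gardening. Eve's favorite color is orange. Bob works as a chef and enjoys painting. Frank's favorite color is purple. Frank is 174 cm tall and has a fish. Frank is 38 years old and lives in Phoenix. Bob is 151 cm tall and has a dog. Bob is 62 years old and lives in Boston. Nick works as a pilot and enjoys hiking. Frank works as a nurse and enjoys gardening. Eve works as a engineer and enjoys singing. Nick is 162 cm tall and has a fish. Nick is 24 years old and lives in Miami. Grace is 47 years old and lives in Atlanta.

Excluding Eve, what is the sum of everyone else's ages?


Sum (excluding Eve): 171

171


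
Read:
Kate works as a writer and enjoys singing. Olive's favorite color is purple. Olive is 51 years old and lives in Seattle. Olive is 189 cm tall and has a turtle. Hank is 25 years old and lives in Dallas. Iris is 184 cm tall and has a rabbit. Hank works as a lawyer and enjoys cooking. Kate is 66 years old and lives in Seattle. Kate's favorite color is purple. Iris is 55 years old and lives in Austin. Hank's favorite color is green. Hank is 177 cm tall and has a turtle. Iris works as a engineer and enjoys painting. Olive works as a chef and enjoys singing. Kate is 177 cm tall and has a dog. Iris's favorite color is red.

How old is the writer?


The writer is Kate, age 66

66


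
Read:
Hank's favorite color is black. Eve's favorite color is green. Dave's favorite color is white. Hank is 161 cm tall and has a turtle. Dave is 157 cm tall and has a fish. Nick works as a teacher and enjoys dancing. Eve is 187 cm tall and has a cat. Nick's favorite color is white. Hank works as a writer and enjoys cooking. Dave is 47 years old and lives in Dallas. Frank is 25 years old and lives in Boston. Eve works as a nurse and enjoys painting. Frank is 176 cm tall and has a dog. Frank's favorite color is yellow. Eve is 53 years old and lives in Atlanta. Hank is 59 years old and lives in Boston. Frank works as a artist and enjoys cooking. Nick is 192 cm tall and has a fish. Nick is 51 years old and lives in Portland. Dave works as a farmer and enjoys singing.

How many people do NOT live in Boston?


Not in Boston: 3

3
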